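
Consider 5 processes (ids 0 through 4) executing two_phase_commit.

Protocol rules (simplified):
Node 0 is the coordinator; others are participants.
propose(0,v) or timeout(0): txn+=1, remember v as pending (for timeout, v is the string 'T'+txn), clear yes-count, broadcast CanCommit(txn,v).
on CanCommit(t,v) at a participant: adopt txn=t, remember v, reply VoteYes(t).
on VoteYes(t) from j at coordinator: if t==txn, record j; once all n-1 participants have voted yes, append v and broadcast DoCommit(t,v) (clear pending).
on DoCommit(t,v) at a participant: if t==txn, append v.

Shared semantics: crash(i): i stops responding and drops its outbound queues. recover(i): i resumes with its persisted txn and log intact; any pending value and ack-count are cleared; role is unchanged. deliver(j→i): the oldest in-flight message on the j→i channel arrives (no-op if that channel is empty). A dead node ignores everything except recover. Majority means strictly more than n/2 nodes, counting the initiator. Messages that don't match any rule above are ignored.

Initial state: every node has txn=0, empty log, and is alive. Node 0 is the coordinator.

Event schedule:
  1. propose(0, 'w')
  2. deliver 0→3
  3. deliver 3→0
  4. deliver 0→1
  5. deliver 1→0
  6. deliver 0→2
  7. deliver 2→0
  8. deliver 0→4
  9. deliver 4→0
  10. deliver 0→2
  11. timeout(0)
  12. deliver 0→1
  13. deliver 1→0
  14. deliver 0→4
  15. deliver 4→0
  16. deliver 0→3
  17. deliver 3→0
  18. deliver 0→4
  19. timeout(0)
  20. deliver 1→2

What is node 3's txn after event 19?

after 1 — propose(0,'w'): n0:coor/t1/[-]
after 2 — deliver 0→3: n3:part/t1/[-]
after 3 — deliver 3→0: ·
after 4 — deliver 0→1: n1:part/t1/[-]
after 5 — deliver 1→0: ·
after 6 — deliver 0→2: n2:part/t1/[-]
after 7 — deliver 2→0: ·
after 8 — deliver 0→4: n4:part/t1/[-]
after 9 — deliver 4→0: n0:coor/t1/[w]
after 10 — deliver 0→2: n2:part/t1/[w]
after 11 — timeout(0): n0:coor/t2/[w]
after 12 — deliver 0→1: n1:part/t1/[w]
after 13 — deliver 1→0: ·
after 14 — deliver 0→4: n4:part/t1/[w]
after 15 — deliver 4→0: ·
after 16 — deliver 0→3: n3:part/t1/[w]
after 17 — deliver 3→0: ·
after 18 — deliver 0→4: n4:part/t2/[w]
after 19 — timeout(0): n0:coor/t3/[w]

1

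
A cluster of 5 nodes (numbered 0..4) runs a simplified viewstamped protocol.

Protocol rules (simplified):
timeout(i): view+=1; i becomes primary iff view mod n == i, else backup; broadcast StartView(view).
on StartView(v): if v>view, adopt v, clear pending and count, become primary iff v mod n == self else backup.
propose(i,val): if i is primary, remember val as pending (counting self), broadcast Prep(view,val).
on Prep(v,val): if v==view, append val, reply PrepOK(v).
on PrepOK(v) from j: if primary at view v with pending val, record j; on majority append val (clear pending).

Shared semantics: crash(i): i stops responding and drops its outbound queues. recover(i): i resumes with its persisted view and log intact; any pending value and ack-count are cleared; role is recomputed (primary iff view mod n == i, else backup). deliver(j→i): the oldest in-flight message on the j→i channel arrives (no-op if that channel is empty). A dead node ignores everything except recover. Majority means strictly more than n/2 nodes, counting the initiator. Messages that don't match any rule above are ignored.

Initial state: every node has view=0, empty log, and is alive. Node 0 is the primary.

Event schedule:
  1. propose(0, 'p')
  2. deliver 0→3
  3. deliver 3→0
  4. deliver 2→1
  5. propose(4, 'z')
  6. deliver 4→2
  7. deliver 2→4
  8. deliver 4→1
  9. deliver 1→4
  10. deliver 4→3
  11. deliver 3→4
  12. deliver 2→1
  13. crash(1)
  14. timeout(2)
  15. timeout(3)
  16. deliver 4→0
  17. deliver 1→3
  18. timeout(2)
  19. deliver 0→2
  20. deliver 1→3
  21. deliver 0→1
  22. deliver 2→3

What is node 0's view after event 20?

0

after 1 — propose(0,'p'): ·
after 2 — deliver 0→3: n3:back/v0/[p]
after 3 — deliver 3→0: ·
after 4 — deliver 2→1: ·
after 5 — propose(4,'z'): ·
after 6 — deliver 4→2: ·
after 7 — deliver 2→4: ·
after 8 — deliver 4→1: ·
after 9 — deliver 1→4: ·
after 10 — deliver 4→3: ·
after 11 — deliver 3→4: ·
after 12 — deliver 2→1: ·
after 13 — crash(1): n1:✗back/v0/[-]
after 14 — timeout(2): n2:back/v1/[-]
after 15 — timeout(3): n3:back/v1/[p]
after 16 — deliver 4→0: ·
after 17 — deliver 1→3: ·
after 18 — timeout(2): n2:prim/v2/[-]
after 19 — deliver 0→2: ·
after 20 — deliver 1→3: ·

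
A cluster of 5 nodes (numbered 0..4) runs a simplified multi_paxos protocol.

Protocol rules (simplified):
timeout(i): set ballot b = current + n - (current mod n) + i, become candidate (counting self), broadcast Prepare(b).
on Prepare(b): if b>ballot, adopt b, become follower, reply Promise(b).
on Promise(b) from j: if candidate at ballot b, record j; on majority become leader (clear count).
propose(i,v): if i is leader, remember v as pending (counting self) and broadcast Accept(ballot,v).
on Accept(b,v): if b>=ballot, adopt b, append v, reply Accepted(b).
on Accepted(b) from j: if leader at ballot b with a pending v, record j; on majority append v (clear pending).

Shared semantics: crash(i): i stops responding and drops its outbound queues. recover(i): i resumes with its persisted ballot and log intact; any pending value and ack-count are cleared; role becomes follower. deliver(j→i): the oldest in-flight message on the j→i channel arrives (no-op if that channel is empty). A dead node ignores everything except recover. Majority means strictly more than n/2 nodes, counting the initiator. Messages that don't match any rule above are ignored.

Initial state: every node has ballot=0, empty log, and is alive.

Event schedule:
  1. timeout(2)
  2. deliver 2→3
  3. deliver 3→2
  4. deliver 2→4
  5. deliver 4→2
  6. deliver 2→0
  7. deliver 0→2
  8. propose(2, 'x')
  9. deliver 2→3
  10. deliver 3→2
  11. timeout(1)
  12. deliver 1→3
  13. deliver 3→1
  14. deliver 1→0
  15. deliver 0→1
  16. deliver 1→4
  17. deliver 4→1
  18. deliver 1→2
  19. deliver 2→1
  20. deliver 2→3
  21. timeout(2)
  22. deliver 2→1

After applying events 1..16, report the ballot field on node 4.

7

1. timeout(2):  <2:cand b7 ->
2. deliver 2→3:  <3:foll b7 ->
3. deliver 3→2:  nop
4. deliver 2→4:  <4:foll b7 ->
5. deliver 4→2:  <2:lead b7 ->
6. deliver 2→0:  <0:foll b7 ->
7. deliver 0→2:  nop
8. propose(2,'x'):  nop
9. deliver 2→3:  <3:foll b7 x>
10. deliver 3→2:  nop
11. timeout(1):  <1:cand b6 ->
12. deliver 1→3:  nop
13. deliver 3→1:  nop
14. deliver 1→0:  nop
15. deliver 0→1:  nop
16. deliver 1→4:  nop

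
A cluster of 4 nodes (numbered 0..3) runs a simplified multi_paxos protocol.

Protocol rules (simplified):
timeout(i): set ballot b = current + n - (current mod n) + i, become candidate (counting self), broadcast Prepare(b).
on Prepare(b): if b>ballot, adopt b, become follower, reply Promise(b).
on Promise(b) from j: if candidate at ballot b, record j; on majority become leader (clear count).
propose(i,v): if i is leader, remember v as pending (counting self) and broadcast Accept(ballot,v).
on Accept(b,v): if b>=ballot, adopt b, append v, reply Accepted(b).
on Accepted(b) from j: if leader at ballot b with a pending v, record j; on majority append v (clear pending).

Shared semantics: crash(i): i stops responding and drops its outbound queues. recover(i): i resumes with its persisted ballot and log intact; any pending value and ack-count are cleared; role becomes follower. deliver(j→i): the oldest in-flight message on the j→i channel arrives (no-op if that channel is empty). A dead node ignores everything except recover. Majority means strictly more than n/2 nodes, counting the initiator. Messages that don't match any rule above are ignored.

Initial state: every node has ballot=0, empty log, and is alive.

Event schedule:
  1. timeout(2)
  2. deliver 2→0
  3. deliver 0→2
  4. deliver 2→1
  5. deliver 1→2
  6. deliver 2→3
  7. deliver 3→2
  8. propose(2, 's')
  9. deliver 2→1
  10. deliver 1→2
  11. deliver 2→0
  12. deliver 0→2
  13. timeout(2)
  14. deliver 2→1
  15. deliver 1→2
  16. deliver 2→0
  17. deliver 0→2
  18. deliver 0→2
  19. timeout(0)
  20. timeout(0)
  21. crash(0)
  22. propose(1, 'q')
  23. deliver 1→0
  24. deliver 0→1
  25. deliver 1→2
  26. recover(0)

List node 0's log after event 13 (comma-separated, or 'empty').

1. timeout(2):  <2:cand b6 ->
2. deliver 2→0:  <0:foll b6 ->
3. deliver 0→2:  nop
4. deliver 2→1:  <1:foll b6 ->
5. deliver 1→2:  <2:lead b6 ->
6. deliver 2→3:  <3:foll b6 ->
7. deliver 3→2:  nop
8. propose(2,'s'):  nop
9. deliver 2→1:  <1:foll b6 s>
10. deliver 1→2:  nop
11. deliver 2→0:  <0:foll b6 s>
12. deliver 0→2:  <2:lead b6 s>
13. timeout(2):  <2:cand b10 s>

s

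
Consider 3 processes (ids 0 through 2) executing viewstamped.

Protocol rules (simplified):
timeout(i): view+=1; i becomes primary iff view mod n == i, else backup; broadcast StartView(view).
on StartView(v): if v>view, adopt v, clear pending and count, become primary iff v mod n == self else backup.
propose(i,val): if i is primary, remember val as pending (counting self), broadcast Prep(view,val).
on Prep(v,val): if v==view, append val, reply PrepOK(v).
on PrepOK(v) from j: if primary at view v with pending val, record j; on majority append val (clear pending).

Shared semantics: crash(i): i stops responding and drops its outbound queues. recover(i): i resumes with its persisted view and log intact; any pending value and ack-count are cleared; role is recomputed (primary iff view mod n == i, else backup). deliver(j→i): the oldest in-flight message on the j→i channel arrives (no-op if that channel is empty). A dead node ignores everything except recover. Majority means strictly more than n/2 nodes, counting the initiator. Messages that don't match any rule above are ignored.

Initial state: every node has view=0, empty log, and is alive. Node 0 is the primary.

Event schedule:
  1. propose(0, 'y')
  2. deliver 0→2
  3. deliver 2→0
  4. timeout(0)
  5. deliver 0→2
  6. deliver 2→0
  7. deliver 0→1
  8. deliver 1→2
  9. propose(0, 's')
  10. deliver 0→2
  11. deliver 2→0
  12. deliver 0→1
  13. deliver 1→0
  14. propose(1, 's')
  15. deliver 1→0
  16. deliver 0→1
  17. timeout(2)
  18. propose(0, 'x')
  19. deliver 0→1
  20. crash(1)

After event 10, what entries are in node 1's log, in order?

step 1 propose(0,'y'): —
step 2 deliver 0→2: 2={back,v=0,log=y}
step 3 deliver 2→0: 0={prim,v=0,log=y}
step 4 timeout(0): 0={back,v=1,log=y}
step 5 deliver 0→2: 2={back,v=1,log=y}
step 6 deliver 2→0: —
step 7 deliver 0→1: 1={back,v=0,log=y}
step 8 deliver 1→2: —
step 9 propose(0,'s'): —
step 10 deliver 0→2: —

y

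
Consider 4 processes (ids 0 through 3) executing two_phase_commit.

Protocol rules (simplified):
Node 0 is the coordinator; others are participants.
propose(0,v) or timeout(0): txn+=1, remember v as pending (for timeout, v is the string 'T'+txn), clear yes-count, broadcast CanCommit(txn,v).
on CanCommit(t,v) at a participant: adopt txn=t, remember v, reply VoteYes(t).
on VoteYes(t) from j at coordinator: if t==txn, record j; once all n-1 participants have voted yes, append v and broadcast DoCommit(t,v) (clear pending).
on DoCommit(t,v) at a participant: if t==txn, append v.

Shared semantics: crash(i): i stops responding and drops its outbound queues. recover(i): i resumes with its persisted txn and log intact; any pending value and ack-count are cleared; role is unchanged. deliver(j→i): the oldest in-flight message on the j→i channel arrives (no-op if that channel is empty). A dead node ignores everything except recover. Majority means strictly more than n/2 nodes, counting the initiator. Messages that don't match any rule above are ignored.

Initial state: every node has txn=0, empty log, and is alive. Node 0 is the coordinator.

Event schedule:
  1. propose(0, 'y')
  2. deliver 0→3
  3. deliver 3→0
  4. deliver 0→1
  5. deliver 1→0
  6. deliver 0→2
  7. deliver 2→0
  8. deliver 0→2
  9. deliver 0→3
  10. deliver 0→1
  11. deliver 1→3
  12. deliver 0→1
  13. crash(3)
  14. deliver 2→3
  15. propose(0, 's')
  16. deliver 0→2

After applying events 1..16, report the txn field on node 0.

1. propose(0,'y'):  <0:coor t1 ->
2. deliver 0→3:  <3:part t1 ->
3. deliver 3→0:  nop
4. deliver 0→1:  <1:part t1 ->
5. deliver 1→0:  nop
6. deliver 0→2:  <2:part t1 ->
7. deliver 2→0:  <0:coor t1 y>
8. deliver 0→2:  <2:part t1 y>
9. deliver 0→3:  <3:part t1 y>
10. deliver 0→1:  <1:part t1 y>
11. deliver 1→3:  nop
12. deliver 0→1:  nop
13. crash(3):  <3:✗part t1 y>
14. deliver 2→3:  nop
15. propose(0,'s'):  <0:coor t2 y>
16. deliver 0→2:  <2:part t2 y>

2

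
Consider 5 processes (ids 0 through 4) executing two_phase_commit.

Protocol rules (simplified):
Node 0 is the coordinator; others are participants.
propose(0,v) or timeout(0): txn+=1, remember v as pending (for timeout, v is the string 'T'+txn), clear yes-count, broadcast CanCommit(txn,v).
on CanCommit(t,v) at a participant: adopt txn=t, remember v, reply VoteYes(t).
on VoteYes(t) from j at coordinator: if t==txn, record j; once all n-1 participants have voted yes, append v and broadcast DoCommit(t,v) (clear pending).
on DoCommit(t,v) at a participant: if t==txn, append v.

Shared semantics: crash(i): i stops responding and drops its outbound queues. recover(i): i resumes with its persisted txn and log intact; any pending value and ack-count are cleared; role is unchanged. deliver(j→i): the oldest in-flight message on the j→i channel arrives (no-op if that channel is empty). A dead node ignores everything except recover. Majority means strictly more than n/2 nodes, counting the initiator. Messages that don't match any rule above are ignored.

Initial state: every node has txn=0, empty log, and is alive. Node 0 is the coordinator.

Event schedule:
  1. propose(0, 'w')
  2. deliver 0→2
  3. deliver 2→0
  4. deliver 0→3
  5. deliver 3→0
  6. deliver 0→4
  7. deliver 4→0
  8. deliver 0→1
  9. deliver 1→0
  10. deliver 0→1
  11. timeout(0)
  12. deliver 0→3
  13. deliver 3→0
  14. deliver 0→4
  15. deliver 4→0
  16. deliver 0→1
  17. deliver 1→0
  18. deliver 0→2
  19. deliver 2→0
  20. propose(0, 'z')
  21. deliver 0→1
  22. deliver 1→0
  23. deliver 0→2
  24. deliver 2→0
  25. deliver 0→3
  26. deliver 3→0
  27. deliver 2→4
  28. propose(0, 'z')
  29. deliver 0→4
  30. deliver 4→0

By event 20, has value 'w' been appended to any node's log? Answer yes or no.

[1] propose(0,'w') → N0(coor t1 [-])
[2] deliver 0→2 → N2(part t1 [-])
[3] deliver 2→0 → ∅
[4] deliver 0→3 → N3(part t1 [-])
[5] deliver 3→0 → ∅
[6] deliver 0→4 → N4(part t1 [-])
[7] deliver 4→0 → ∅
[8] deliver 0→1 → N1(part t1 [-])
[9] deliver 1→0 → N0(coor t1 [w])
[10] deliver 0→1 → N1(part t1 [w])
[11] timeout(0) → N0(coor t2 [w])
[12] deliver 0→3 → N3(part t1 [w])
[13] deliver 3→0 → ∅
[14] deliver 0→4 → N4(part t1 [w])
[15] deliver 4→0 → ∅
[16] deliver 0→1 → N1(part t2 [w])
[17] deliver 1→0 → ∅
[18] deliver 0→2 → N2(part t1 [w])
[19] deliver 2→0 → ∅
[20] propose(0,'z') → N0(coor t3 [w])

yes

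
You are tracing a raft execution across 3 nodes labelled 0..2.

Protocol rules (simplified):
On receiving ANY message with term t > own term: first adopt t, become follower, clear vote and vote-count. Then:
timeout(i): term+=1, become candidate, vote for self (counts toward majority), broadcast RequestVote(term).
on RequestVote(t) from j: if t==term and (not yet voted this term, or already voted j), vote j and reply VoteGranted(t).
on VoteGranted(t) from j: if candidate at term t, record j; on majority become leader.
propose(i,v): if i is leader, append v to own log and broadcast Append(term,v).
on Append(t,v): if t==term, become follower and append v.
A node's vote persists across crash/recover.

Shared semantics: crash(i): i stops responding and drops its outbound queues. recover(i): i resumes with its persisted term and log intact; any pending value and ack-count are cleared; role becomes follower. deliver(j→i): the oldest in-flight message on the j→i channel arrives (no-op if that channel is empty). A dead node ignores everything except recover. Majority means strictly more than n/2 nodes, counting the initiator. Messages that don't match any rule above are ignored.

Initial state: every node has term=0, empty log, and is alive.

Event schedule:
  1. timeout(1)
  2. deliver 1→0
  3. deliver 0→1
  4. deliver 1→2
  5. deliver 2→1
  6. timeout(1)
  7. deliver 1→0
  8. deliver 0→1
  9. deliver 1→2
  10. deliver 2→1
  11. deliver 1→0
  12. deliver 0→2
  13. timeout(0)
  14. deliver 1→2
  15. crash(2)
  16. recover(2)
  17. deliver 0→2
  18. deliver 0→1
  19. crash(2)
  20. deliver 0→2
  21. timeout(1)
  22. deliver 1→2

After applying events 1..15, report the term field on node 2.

[1] timeout(1) → N1(cand t1 [-])
[2] deliver 1→0 → N0(foll t1 [-])
[3] deliver 0→1 → N1(lead t1 [-])
[4] deliver 1→2 → N2(foll t1 [-])
[5] deliver 2→1 → ∅
[6] timeout(1) → N1(cand t2 [-])
[7] deliver 1→0 → N0(foll t2 [-])
[8] deliver 0→1 → N1(lead t2 [-])
[9] deliver 1→2 → N2(foll t2 [-])
[10] deliver 2→1 → ∅
[11] deliver 1→0 → ∅
[12] deliver 0→2 → ∅
[13] timeout(0) → N0(cand t3 [-])
[14] deliver 1→2 → ∅
[15] crash(2) → N2(✗foll t2 [-])

2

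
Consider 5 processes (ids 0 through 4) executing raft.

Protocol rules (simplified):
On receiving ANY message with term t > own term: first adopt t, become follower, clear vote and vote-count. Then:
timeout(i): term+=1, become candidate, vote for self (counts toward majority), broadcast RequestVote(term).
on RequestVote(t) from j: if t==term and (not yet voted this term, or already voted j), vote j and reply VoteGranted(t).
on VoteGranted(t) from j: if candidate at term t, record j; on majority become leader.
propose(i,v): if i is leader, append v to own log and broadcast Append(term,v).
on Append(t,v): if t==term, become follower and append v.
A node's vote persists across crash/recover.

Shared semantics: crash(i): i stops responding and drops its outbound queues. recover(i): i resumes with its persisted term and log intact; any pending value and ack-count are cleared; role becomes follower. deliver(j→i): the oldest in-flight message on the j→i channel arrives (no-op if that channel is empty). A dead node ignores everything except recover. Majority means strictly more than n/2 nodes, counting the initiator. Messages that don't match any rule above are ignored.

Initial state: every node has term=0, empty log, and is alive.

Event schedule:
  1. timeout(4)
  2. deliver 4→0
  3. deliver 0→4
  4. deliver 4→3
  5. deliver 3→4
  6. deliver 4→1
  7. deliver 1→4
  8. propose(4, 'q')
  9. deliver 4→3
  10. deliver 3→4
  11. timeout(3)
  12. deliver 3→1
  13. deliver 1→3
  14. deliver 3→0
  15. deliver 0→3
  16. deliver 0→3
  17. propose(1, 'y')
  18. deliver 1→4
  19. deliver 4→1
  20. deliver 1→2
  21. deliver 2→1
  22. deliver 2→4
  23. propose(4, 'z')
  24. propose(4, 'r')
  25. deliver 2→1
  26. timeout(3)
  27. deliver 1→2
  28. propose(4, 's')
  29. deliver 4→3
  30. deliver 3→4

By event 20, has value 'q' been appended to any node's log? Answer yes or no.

yes

after 1 — timeout(4): n4:cand/t1/[-]
after 2 — deliver 4→0: n0:foll/t1/[-]
after 3 — deliver 0→4: ·
after 4 — deliver 4→3: n3:foll/t1/[-]
after 5 — deliver 3→4: n4:lead/t1/[-]
after 6 — deliver 4→1: n1:foll/t1/[-]
after 7 — deliver 1→4: ·
after 8 — propose(4,'q'): n4:lead/t1/[q]
after 9 — deliver 4→3: n3:foll/t1/[q]
after 10 — deliver 3→4: ·
after 11 — timeout(3): n3:cand/t2/[q]
after 12 — deliver 3→1: n1:foll/t2/[-]
after 13 — deliver 1→3: ·
after 14 — deliver 3→0: n0:foll/t2/[-]
after 15 — deliver 0→3: n3:lead/t2/[q]
after 16 — deliver 0→3: ·
after 17 — propose(1,'y'): ·
after 18 — deliver 1→4: ·
after 19 — deliver 4→1: ·
after 20 — deliver 1→2: ·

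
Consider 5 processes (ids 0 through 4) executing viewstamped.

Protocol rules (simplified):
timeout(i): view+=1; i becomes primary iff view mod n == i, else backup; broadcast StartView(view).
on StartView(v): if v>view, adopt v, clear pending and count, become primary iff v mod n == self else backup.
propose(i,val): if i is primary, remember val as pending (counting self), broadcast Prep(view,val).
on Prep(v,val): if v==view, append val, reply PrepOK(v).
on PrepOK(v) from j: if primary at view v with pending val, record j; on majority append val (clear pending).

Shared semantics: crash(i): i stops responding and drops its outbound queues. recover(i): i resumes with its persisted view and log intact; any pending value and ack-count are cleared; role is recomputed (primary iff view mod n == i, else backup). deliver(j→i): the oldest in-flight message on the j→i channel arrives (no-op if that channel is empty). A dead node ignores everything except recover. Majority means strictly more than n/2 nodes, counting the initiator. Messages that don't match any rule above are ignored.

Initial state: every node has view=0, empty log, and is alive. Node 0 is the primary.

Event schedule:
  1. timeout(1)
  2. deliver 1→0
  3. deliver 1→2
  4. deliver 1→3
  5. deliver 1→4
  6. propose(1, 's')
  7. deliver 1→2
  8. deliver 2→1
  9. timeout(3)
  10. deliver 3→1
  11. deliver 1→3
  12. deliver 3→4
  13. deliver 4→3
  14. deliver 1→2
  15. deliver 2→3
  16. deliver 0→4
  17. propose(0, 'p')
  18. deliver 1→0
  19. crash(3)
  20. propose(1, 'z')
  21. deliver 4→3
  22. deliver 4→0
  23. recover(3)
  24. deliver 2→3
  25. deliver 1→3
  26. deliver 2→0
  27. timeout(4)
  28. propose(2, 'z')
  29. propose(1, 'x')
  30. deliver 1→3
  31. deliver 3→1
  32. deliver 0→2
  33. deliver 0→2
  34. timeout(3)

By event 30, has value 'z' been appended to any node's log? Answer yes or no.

no

[1] timeout(1) → N1(prim v1 [-])
[2] deliver 1→0 → N0(back v1 [-])
[3] deliver 1→2 → N2(back v1 [-])
[4] deliver 1→3 → N3(back v1 [-])
[5] deliver 1→4 → N4(back v1 [-])
[6] propose(1,'s') → ∅
[7] deliver 1→2 → N2(back v1 [s])
[8] deliver 2→1 → ∅
[9] timeout(3) → N3(back v2 [-])
[10] deliver 3→1 → N1(back v2 [-])
[11] deliver 1→3 → ∅
[12] deliver 3→4 → N4(back v2 [-])
[13] deliver 4→3 → ∅
[14] deliver 1→2 → ∅
[15] deliver 2→3 → ∅
[16] deliver 0→4 → ∅
[17] propose(0,'p') → ∅
[18] deliver 1→0 → N0(back v1 [s])
[19] crash(3) → N3(✗back v2 [-])
[20] propose(1,'z') → ∅
[21] deliver 4→3 → ∅
[22] deliver 4→0 → ∅
[23] recover(3) → N3(back v2 [-])
[24] deliver 2→3 → ∅
[25] deliver 1→3 → ∅
[26] deliver 2→0 → ∅
[27] timeout(4) → N4(back v3 [-])
[28] propose(2,'z') → ∅
[29] propose(1,'x') → ∅
[30] deliver 1→3 → ∅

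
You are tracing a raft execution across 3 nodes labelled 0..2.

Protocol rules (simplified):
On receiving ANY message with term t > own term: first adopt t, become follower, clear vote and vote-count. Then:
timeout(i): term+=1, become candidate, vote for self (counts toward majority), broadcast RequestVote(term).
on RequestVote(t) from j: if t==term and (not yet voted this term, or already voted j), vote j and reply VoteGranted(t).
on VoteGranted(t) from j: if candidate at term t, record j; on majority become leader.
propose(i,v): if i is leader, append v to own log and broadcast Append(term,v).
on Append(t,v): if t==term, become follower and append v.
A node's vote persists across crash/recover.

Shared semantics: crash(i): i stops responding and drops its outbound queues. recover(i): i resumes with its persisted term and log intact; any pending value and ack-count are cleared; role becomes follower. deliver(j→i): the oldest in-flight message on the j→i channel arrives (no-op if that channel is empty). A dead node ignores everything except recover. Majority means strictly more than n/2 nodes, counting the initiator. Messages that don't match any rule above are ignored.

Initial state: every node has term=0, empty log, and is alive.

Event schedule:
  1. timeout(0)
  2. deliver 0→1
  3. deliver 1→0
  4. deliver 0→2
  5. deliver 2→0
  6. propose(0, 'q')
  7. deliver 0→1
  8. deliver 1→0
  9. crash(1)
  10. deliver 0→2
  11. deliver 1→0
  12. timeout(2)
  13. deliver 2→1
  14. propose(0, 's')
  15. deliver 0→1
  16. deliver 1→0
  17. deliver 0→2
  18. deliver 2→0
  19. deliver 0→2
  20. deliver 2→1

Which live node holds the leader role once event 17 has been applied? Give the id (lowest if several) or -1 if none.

0

e1 timeout(0): 0[cand,t=1,-]
e2 deliver 0→1: 1[foll,t=1,-]
e3 deliver 1→0: 0[lead,t=1,-]
e4 deliver 0→2: 2[foll,t=1,-]
e5 deliver 2→0: ·
e6 propose(0,'q'): 0[lead,t=1,q]
e7 deliver 0→1: 1[foll,t=1,q]
e8 deliver 1→0: ·
e9 crash(1): 1[✗foll,t=1,q]
e10 deliver 0→2: 2[foll,t=1,q]
e11 deliver 1→0: ·
e12 timeout(2): 2[cand,t=2,q]
e13 deliver 2→1: ·
e14 propose(0,'s'): 0[lead,t=1,q,s]
e15 deliver 0→1: ·
e16 deliver 1→0: ·
e17 deliver 0→2: ·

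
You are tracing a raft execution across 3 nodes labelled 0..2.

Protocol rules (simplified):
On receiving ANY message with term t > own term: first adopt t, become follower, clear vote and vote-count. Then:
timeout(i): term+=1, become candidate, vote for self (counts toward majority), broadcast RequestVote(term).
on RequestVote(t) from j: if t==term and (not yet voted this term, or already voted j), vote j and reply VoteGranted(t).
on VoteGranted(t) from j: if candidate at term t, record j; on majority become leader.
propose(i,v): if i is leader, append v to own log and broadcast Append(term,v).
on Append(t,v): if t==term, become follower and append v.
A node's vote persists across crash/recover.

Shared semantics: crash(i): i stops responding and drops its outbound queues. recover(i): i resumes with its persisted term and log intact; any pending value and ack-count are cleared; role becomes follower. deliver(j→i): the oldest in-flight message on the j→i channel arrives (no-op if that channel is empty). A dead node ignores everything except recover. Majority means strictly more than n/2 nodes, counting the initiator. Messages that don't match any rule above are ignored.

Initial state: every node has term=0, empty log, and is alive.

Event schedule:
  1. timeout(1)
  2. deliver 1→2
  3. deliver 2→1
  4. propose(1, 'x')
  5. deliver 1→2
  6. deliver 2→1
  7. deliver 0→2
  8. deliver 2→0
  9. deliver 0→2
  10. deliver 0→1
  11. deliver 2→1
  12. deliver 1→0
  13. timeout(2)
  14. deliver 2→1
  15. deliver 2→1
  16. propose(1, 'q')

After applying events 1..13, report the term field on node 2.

2

step 1 timeout(1): 1={cand,t=1,log=-}
step 2 deliver 1→2: 2={foll,t=1,log=-}
step 3 deliver 2→1: 1={lead,t=1,log=-}
step 4 propose(1,'x'): 1={lead,t=1,log=x}
step 5 deliver 1→2: 2={foll,t=1,log=x}
step 6 deliver 2→1: —
step 7 deliver 0→2: —
step 8 deliver 2→0: —
step 9 deliver 0→2: —
step 10 deliver 0→1: —
step 11 deliver 2→1: —
step 12 deliver 1→0: 0={foll,t=1,log=-}
step 13 timeout(2): 2={cand,t=2,log=x}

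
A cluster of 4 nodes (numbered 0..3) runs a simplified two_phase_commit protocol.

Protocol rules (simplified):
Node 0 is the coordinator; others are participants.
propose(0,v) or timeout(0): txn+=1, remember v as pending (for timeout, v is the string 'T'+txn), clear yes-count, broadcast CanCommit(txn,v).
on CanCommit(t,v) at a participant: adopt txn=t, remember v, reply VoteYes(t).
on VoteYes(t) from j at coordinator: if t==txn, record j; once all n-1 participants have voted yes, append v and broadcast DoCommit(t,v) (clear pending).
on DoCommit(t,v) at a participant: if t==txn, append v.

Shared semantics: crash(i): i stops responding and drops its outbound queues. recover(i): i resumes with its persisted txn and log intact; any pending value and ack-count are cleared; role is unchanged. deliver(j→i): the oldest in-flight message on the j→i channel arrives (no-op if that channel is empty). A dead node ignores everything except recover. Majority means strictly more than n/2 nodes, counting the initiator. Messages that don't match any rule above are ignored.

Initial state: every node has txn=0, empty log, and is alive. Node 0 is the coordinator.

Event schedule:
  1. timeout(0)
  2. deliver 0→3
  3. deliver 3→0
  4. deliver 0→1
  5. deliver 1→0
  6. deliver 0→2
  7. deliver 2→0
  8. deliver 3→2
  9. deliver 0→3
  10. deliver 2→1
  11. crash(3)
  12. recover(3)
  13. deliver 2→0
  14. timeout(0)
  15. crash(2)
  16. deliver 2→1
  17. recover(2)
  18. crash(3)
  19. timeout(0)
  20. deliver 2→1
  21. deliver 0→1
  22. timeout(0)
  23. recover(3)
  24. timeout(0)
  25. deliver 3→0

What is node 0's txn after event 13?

[1] timeout(0) → N0(coor t1 [-])
[2] deliver 0→3 → N3(part t1 [-])
[3] deliver 3→0 → ∅
[4] deliver 0→1 → N1(part t1 [-])
[5] deliver 1→0 → ∅
[6] deliver 0→2 → N2(part t1 [-])
[7] deliver 2→0 → N0(coor t1 [T1])
[8] deliver 3→2 → ∅
[9] deliver 0→3 → N3(part t1 [T1])
[10] deliver 2→1 → ∅
[11] crash(3) → N3(✗part t1 [T1])
[12] recover(3) → N3(part t1 [T1])
[13] deliver 2→0 → ∅

1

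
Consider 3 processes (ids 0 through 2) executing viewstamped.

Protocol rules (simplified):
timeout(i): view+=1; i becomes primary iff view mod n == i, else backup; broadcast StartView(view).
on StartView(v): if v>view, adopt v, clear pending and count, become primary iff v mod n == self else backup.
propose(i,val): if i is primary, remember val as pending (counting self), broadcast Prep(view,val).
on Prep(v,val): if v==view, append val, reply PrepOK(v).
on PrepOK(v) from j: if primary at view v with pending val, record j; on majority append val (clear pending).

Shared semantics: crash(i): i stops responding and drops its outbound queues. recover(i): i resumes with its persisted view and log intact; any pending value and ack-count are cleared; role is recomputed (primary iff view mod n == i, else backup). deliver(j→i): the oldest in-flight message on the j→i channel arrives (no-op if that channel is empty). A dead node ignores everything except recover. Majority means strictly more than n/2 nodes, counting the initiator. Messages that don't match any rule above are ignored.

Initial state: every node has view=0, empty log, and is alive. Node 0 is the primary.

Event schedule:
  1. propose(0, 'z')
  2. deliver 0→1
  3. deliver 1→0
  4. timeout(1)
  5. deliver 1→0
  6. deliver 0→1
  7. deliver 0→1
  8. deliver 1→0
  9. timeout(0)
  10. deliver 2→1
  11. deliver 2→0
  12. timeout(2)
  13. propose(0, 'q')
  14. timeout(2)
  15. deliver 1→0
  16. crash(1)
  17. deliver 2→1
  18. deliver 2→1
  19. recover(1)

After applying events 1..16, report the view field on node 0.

e1 propose(0,'z'): ·
e2 deliver 0→1: 1[back,v=0,z]
e3 deliver 1→0: 0[prim,v=0,z]
e4 timeout(1): 1[prim,v=1,z]
e5 deliver 1→0: 0[back,v=1,z]
e6 deliver 0→1: ·
e7 deliver 0→1: ·
e8 deliver 1→0: ·
e9 timeout(0): 0[back,v=2,z]
e10 deliver 2→1: ·
e11 deliver 2→0: ·
e12 timeout(2): 2[back,v=1,-]
e13 propose(0,'q'): ·
e14 timeout(2): 2[prim,v=2,-]
e15 deliver 1→0: ·
e16 crash(1): 1[✗prim,v=1,z]

2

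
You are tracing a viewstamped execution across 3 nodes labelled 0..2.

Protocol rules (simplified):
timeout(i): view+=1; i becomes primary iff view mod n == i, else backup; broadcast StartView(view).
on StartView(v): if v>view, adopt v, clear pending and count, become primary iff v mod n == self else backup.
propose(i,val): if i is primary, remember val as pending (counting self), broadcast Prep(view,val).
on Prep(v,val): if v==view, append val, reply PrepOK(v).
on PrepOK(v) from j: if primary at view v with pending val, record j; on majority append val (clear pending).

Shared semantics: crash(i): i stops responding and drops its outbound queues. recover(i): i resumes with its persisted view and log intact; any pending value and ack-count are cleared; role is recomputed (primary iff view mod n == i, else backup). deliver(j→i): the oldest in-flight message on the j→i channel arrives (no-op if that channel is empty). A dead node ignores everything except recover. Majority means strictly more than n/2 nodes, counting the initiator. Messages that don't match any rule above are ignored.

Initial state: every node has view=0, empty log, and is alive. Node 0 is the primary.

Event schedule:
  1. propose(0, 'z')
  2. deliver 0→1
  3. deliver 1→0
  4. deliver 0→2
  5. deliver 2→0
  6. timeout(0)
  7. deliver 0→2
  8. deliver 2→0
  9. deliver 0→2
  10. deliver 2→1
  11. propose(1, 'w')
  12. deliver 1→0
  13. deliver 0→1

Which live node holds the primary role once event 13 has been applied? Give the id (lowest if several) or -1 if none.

1

e1 propose(0,'z'): ·
e2 deliver 0→1: 1[back,v=0,z]
e3 deliver 1→0: 0[prim,v=0,z]
e4 deliver 0→2: 2[back,v=0,z]
e5 deliver 2→0: ·
e6 timeout(0): 0[back,v=1,z]
e7 deliver 0→2: 2[back,v=1,z]
e8 deliver 2→0: ·
e9 deliver 0→2: ·
e10 deliver 2→1: ·
e11 propose(1,'w'): ·
e12 deliver 1→0: ·
e13 deliver 0→1: 1[prim,v=1,z]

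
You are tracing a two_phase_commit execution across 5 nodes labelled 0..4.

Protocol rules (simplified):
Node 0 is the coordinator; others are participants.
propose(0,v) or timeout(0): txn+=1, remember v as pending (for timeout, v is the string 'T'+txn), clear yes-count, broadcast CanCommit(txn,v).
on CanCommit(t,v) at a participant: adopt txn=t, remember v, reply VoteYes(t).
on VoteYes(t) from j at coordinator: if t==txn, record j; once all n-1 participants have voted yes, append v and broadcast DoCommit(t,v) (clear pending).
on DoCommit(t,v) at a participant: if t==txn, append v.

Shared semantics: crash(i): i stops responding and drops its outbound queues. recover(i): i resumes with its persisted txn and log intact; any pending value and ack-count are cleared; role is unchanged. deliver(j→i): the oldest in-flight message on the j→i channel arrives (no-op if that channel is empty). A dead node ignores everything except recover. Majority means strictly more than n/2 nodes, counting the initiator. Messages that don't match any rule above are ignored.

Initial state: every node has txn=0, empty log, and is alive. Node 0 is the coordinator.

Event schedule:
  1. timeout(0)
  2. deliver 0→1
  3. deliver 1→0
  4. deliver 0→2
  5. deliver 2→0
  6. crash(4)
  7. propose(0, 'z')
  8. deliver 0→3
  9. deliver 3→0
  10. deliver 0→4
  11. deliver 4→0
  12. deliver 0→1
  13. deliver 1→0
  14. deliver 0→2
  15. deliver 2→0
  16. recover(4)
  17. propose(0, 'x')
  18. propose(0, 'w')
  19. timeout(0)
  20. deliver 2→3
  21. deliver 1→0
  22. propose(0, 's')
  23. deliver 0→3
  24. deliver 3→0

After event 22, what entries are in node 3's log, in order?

empty

[1] timeout(0) → N0(coor t1 [-])
[2] deliver 0→1 → N1(part t1 [-])
[3] deliver 1→0 → ∅
[4] deliver 0→2 → N2(part t1 [-])
[5] deliver 2→0 → ∅
[6] crash(4) → N4(✗part t0 [-])
[7] propose(0,'z') → N0(coor t2 [-])
[8] deliver 0→3 → N3(part t1 [-])
[9] deliver 3→0 → ∅
[10] deliver 0→4 → ∅
[11] deliver 4→0 → ∅
[12] deliver 0→1 → N1(part t2 [-])
[13] deliver 1→0 → ∅
[14] deliver 0→2 → N2(part t2 [-])
[15] deliver 2→0 → ∅
[16] recover(4) → N4(part t0 [-])
[17] propose(0,'x') → N0(coor t3 [-])
[18] propose(0,'w') → N0(coor t4 [-])
[19] timeout(0) → N0(coor t5 [-])
[20] deliver 2→3 → ∅
[21] deliver 1→0 → ∅
[22] propose(0,'s') → N0(coor t6 [-])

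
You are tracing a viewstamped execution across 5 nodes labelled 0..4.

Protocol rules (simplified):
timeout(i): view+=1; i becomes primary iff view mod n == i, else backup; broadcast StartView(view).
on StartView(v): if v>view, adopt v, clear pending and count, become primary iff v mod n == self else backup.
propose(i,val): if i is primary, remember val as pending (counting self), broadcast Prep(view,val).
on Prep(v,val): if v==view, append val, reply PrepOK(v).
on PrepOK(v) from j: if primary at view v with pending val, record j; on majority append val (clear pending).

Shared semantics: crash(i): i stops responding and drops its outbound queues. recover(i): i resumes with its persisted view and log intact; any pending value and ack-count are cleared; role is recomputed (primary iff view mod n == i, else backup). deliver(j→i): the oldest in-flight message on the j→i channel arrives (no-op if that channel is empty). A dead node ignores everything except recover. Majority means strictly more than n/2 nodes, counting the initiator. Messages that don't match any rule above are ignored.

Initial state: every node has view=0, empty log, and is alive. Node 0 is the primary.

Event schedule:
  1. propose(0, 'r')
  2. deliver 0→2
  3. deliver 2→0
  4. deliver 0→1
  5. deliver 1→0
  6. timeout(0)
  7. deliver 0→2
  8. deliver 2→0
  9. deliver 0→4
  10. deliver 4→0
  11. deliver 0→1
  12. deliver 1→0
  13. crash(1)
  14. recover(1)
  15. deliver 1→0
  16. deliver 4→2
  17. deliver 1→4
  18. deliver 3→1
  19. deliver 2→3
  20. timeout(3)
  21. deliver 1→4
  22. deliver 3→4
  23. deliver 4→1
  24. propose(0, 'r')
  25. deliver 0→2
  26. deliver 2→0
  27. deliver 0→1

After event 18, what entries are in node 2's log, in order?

step 1 propose(0,'r'): —
step 2 deliver 0→2: 2={back,v=0,log=r}
step 3 deliver 2→0: —
step 4 deliver 0→1: 1={back,v=0,log=r}
step 5 deliver 1→0: 0={prim,v=0,log=r}
step 6 timeout(0): 0={back,v=1,log=r}
step 7 deliver 0→2: 2={back,v=1,log=r}
step 8 deliver 2→0: —
step 9 deliver 0→4: 4={back,v=0,log=r}
step 10 deliver 4→0: —
step 11 deliver 0→1: 1={prim,v=1,log=r}
step 12 deliver 1→0: —
step 13 crash(1): 1={✗prim,v=1,log=r}
step 14 recover(1): 1={prim,v=1,log=r}
step 15 deliver 1→0: —
step 16 deliver 4→2: —
step 17 deliver 1→4: —
step 18 deliver 3→1: —

r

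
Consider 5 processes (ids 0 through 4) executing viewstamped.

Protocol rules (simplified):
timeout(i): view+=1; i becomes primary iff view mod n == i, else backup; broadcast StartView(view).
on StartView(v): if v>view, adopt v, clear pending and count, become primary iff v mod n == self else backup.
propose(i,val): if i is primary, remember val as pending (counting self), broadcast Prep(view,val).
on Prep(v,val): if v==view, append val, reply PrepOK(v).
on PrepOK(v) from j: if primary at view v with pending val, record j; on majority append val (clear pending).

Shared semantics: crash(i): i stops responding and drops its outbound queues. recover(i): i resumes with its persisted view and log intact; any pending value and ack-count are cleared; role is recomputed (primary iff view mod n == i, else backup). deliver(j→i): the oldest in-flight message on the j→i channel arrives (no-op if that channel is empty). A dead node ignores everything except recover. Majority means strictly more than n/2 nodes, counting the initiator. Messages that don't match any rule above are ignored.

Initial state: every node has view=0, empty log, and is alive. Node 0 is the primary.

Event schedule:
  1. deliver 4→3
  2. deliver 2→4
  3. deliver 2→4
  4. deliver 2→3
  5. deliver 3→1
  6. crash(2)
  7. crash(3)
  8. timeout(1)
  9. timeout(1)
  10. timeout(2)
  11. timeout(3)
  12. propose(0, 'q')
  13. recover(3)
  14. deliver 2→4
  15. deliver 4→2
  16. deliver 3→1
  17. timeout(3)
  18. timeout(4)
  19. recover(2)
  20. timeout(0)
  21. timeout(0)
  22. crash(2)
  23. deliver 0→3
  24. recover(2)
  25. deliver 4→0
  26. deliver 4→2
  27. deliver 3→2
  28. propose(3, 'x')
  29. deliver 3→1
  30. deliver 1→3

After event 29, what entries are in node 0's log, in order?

empty

e1 deliver 4→3: ·
e2 deliver 2→4: ·
e3 deliver 2→4: ·
e4 deliver 2→3: ·
e5 deliver 3→1: ·
e6 crash(2): 2[✗back,v=0,-]
e7 crash(3): 3[✗back,v=0,-]
e8 timeout(1): 1[prim,v=1,-]
e9 timeout(1): 1[back,v=2,-]
e10 timeout(2): ·
e11 timeout(3): ·
e12 propose(0,'q'): ·
e13 recover(3): 3[back,v=0,-]
e14 deliver 2→4: ·
e15 deliver 4→2: ·
e16 deliver 3→1: ·
e17 timeout(3): 3[back,v=1,-]
e18 timeout(4): 4[back,v=1,-]
e19 recover(2): 2[back,v=0,-]
e20 timeout(0): 0[back,v=1,-]
e21 timeout(0): 0[back,v=2,-]
e22 crash(2): 2[✗back,v=0,-]
e23 deliver 0→3: ·
e24 recover(2): 2[back,v=0,-]
e25 deliver 4→0: ·
e26 deliver 4→2: 2[back,v=1,-]
e27 deliver 3→2: ·
e28 propose(3,'x'): ·
e29 deliver 3→1: ·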